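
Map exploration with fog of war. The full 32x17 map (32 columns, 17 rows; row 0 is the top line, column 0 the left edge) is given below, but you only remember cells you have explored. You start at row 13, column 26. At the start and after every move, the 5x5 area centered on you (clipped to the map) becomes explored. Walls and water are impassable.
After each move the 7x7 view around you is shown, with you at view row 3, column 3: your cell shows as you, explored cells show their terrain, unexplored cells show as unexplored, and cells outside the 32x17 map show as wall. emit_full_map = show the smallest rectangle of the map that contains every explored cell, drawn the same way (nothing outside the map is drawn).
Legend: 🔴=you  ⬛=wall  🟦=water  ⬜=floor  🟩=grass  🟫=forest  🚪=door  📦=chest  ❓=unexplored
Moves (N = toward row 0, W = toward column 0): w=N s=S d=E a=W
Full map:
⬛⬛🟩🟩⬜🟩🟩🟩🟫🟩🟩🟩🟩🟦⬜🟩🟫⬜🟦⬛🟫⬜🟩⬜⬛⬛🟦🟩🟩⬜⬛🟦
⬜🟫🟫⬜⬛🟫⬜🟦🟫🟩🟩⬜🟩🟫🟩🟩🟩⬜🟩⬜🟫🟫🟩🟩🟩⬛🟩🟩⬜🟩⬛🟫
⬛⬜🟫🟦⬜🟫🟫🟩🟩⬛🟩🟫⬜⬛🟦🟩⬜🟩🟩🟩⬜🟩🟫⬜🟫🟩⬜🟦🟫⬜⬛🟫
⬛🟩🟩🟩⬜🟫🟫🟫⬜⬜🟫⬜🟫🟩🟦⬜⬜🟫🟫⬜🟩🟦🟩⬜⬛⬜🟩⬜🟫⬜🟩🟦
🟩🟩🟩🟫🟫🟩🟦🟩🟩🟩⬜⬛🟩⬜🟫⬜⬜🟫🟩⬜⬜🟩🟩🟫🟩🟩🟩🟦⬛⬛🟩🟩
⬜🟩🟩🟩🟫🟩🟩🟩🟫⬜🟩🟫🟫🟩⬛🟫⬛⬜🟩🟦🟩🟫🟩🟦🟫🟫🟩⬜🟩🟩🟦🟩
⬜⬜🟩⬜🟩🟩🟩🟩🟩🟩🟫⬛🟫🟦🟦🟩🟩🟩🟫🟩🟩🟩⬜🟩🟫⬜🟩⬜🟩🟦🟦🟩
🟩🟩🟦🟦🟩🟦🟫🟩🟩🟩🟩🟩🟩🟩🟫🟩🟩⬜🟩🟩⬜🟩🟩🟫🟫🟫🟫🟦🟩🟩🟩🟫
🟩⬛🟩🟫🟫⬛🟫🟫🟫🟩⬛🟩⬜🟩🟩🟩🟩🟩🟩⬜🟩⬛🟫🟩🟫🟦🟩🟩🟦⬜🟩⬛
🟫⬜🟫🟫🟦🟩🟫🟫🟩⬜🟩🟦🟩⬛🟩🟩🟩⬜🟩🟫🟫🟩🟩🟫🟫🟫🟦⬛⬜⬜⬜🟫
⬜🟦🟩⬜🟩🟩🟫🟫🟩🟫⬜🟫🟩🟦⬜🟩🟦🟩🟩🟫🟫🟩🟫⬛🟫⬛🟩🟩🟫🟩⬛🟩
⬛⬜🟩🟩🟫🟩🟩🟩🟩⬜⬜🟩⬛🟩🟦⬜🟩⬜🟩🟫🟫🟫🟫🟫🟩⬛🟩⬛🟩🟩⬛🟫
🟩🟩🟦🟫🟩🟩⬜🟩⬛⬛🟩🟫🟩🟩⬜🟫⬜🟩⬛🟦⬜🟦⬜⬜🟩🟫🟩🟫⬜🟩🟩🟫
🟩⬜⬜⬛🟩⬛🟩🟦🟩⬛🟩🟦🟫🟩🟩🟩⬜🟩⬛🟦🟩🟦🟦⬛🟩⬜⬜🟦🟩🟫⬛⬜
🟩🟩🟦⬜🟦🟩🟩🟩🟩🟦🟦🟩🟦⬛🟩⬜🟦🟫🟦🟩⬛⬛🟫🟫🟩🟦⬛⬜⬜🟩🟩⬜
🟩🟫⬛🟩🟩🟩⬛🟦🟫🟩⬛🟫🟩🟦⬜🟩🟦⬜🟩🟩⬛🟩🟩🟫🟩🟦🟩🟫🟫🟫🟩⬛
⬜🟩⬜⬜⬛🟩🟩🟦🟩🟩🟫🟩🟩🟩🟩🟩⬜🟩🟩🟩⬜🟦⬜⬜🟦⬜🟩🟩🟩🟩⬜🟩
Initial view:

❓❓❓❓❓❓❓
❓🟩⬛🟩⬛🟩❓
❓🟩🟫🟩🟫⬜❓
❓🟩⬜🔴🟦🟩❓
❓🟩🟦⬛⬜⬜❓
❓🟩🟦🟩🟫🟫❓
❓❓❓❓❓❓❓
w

❓❓❓❓❓❓❓
❓🟫⬛🟩🟩🟫❓
❓🟩⬛🟩⬛🟩❓
❓🟩🟫🔴🟫⬜❓
❓🟩⬜⬜🟦🟩❓
❓🟩🟦⬛⬜⬜❓
❓🟩🟦🟩🟫🟫❓

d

❓❓❓❓❓❓❓
🟫⬛🟩🟩🟫🟩❓
🟩⬛🟩⬛🟩🟩❓
🟩🟫🟩🔴⬜🟩❓
🟩⬜⬜🟦🟩🟫❓
🟩🟦⬛⬜⬜🟩❓
🟩🟦🟩🟫🟫❓❓

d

❓❓❓❓❓❓❓
⬛🟩🟩🟫🟩⬛❓
⬛🟩⬛🟩🟩⬛❓
🟫🟩🟫🔴🟩🟩❓
⬜⬜🟦🟩🟫⬛❓
🟦⬛⬜⬜🟩🟩❓
🟦🟩🟫🟫❓❓❓

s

⬛🟩🟩🟫🟩⬛❓
⬛🟩⬛🟩🟩⬛❓
🟫🟩🟫⬜🟩🟩❓
⬜⬜🟦🔴🟫⬛❓
🟦⬛⬜⬜🟩🟩❓
🟦🟩🟫🟫🟫🟩❓
❓❓❓❓❓❓❓

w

❓❓❓❓❓❓❓
⬛🟩🟩🟫🟩⬛❓
⬛🟩⬛🟩🟩⬛❓
🟫🟩🟫🔴🟩🟩❓
⬜⬜🟦🟩🟫⬛❓
🟦⬛⬜⬜🟩🟩❓
🟦🟩🟫🟫🟫🟩❓

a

❓❓❓❓❓❓❓
🟫⬛🟩🟩🟫🟩⬛
🟩⬛🟩⬛🟩🟩⬛
🟩🟫🟩🔴⬜🟩🟩
🟩⬜⬜🟦🟩🟫⬛
🟩🟦⬛⬜⬜🟩🟩
🟩🟦🟩🟫🟫🟫🟩

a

❓❓❓❓❓❓❓
❓🟫⬛🟩🟩🟫🟩
❓🟩⬛🟩⬛🟩🟩
❓🟩🟫🔴🟫⬜🟩
❓🟩⬜⬜🟦🟩🟫
❓🟩🟦⬛⬜⬜🟩
❓🟩🟦🟩🟫🟫🟫

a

❓❓❓❓❓❓❓
❓⬛🟫⬛🟩🟩🟫
❓🟫🟩⬛🟩⬛🟩
❓⬜🟩🔴🟩🟫⬜
❓⬛🟩⬜⬜🟦🟩
❓🟫🟩🟦⬛⬜⬜
❓❓🟩🟦🟩🟫🟫

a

❓❓❓❓❓❓❓
❓🟫⬛🟫⬛🟩🟩
❓🟫🟫🟩⬛🟩⬛
❓⬜⬜🔴🟫🟩🟫
❓🟦⬛🟩⬜⬜🟦
❓🟫🟫🟩🟦⬛⬜
❓❓❓🟩🟦🟩🟫

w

❓❓❓❓❓❓❓
❓🟩🟫🟫🟫🟦❓
❓🟫⬛🟫⬛🟩🟩
❓🟫🟫🔴⬛🟩⬛
❓⬜⬜🟩🟫🟩🟫
❓🟦⬛🟩⬜⬜🟦
❓🟫🟫🟩🟦⬛⬜

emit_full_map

🟩🟫🟫🟫🟦❓❓❓❓
🟫⬛🟫⬛🟩🟩🟫🟩⬛
🟫🟫🔴⬛🟩⬛🟩🟩⬛
⬜⬜🟩🟫🟩🟫⬜🟩🟩
🟦⬛🟩⬜⬜🟦🟩🟫⬛
🟫🟫🟩🟦⬛⬜⬜🟩🟩
❓❓🟩🟦🟩🟫🟫🟫🟩

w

❓❓❓❓❓❓❓
❓🟫🟩🟫🟦🟩❓
❓🟩🟫🟫🟫🟦❓
❓🟫⬛🔴⬛🟩🟩
❓🟫🟫🟩⬛🟩⬛
❓⬜⬜🟩🟫🟩🟫
❓🟦⬛🟩⬜⬜🟦

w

❓❓❓❓❓❓❓
❓🟩🟫🟫🟫🟫❓
❓🟫🟩🟫🟦🟩❓
❓🟩🟫🔴🟫🟦❓
❓🟫⬛🟫⬛🟩🟩
❓🟫🟫🟩⬛🟩⬛
❓⬜⬜🟩🟫🟩🟫

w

❓❓❓❓❓❓❓
❓⬜🟩🟫⬜🟩❓
❓🟩🟫🟫🟫🟫❓
❓🟫🟩🔴🟦🟩❓
❓🟩🟫🟫🟫🟦❓
❓🟫⬛🟫⬛🟩🟩
❓🟫🟫🟩⬛🟩⬛

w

❓❓❓❓❓❓❓
❓🟩🟦🟫🟫🟩❓
❓⬜🟩🟫⬜🟩❓
❓🟩🟫🔴🟫🟫❓
❓🟫🟩🟫🟦🟩❓
❓🟩🟫🟫🟫🟦❓
❓🟫⬛🟫⬛🟩🟩

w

❓❓❓❓❓❓❓
❓🟩🟫🟩🟩🟩❓
❓🟩🟦🟫🟫🟩❓
❓⬜🟩🔴⬜🟩❓
❓🟩🟫🟫🟫🟫❓
❓🟫🟩🟫🟦🟩❓
❓🟩🟫🟫🟫🟦❓

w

❓❓❓❓❓❓❓
❓🟩⬜⬛⬜🟩❓
❓🟩🟫🟩🟩🟩❓
❓🟩🟦🔴🟫🟩❓
❓⬜🟩🟫⬜🟩❓
❓🟩🟫🟫🟫🟫❓
❓🟫🟩🟫🟦🟩❓

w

❓❓❓❓❓❓❓
❓🟫⬜🟫🟩⬜❓
❓🟩⬜⬛⬜🟩❓
❓🟩🟫🔴🟩🟩❓
❓🟩🟦🟫🟫🟩❓
❓⬜🟩🟫⬜🟩❓
❓🟩🟫🟫🟫🟫❓

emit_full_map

🟫⬜🟫🟩⬜❓❓❓❓
🟩⬜⬛⬜🟩❓❓❓❓
🟩🟫🔴🟩🟩❓❓❓❓
🟩🟦🟫🟫🟩❓❓❓❓
⬜🟩🟫⬜🟩❓❓❓❓
🟩🟫🟫🟫🟫❓❓❓❓
🟫🟩🟫🟦🟩❓❓❓❓
🟩🟫🟫🟫🟦❓❓❓❓
🟫⬛🟫⬛🟩🟩🟫🟩⬛
🟫🟫🟩⬛🟩⬛🟩🟩⬛
⬜⬜🟩🟫🟩🟫⬜🟩🟩
🟦⬛🟩⬜⬜🟦🟩🟫⬛
🟫🟫🟩🟦⬛⬜⬜🟩🟩
❓❓🟩🟦🟩🟫🟫🟫🟩

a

❓❓❓❓❓❓❓
❓🟩🟫⬜🟫🟩⬜
❓🟦🟩⬜⬛⬜🟩
❓🟩🟩🔴🟩🟩🟩
❓🟫🟩🟦🟫🟫🟩
❓🟩⬜🟩🟫⬜🟩
❓❓🟩🟫🟫🟫🟫

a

❓❓❓❓❓❓❓
❓⬜🟩🟫⬜🟫🟩
❓🟩🟦🟩⬜⬛⬜
❓⬜🟩🔴🟫🟩🟩
❓🟩🟫🟩🟦🟫🟫
❓🟩🟩⬜🟩🟫⬜
❓❓❓🟩🟫🟫🟫

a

❓❓❓❓❓❓❓
❓🟩⬜🟩🟫⬜🟫
❓⬜🟩🟦🟩⬜⬛
❓⬜⬜🔴🟩🟫🟩
❓🟦🟩🟫🟩🟦🟫
❓🟩🟩🟩⬜🟩🟫
❓❓❓❓🟩🟫🟫

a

❓❓❓❓❓❓❓
❓🟩🟩⬜🟩🟫⬜
❓🟫⬜🟩🟦🟩⬜
❓🟩⬜🔴🟩🟩🟫
❓🟩🟦🟩🟫🟩🟦
❓🟫🟩🟩🟩⬜🟩
❓❓❓❓❓🟩🟫

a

❓❓❓❓❓❓❓
❓🟩🟩🟩⬜🟩🟫
❓🟫🟫⬜🟩🟦🟩
❓🟫🟩🔴⬜🟩🟩
❓⬜🟩🟦🟩🟫🟩
❓🟩🟫🟩🟩🟩⬜
❓❓❓❓❓❓🟩

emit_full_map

🟩🟩🟩⬜🟩🟫⬜🟫🟩⬜❓❓❓❓
🟫🟫⬜🟩🟦🟩⬜⬛⬜🟩❓❓❓❓
🟫🟩🔴⬜🟩🟩🟫🟩🟩🟩❓❓❓❓
⬜🟩🟦🟩🟫🟩🟦🟫🟫🟩❓❓❓❓
🟩🟫🟩🟩🟩⬜🟩🟫⬜🟩❓❓❓❓
❓❓❓❓❓🟩🟫🟫🟫🟫❓❓❓❓
❓❓❓❓❓🟫🟩🟫🟦🟩❓❓❓❓
❓❓❓❓❓🟩🟫🟫🟫🟦❓❓❓❓
❓❓❓❓❓🟫⬛🟫⬛🟩🟩🟫🟩⬛
❓❓❓❓❓🟫🟫🟩⬛🟩⬛🟩🟩⬛
❓❓❓❓❓⬜⬜🟩🟫🟩🟫⬜🟩🟩
❓❓❓❓❓🟦⬛🟩⬜⬜🟦🟩🟫⬛
❓❓❓❓❓🟫🟫🟩🟦⬛⬜⬜🟩🟩
❓❓❓❓❓❓❓🟩🟦🟩🟫🟫🟫🟩

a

❓❓❓❓❓❓❓
❓⬜🟩🟩🟩⬜🟩
❓⬜🟫🟫⬜🟩🟦
❓⬜🟫🔴⬜⬜🟩
❓⬛⬜🟩🟦🟩🟫
❓🟩🟩🟫🟩🟩🟩
❓❓❓❓❓❓❓

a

❓❓❓❓❓❓❓
❓🟩⬜🟩🟩🟩⬜
❓⬜⬜🟫🟫⬜🟩
❓⬜⬜🔴🟩⬜⬜
❓🟫⬛⬜🟩🟦🟩
❓🟩🟩🟩🟫🟩🟩
❓❓❓❓❓❓❓

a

❓❓❓❓❓❓❓
❓🟦🟩⬜🟩🟩🟩
❓🟦⬜⬜🟫🟫⬜
❓🟫⬜🔴🟫🟩⬜
❓⬛🟫⬛⬜🟩🟦
❓🟦🟩🟩🟩🟫🟩
❓❓❓❓❓❓❓

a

❓❓❓❓❓❓❓
❓⬛🟦🟩⬜🟩🟩
❓🟩🟦⬜⬜🟫🟫
❓⬜🟫🔴⬜🟫🟩
❓🟩⬛🟫⬛⬜🟩
❓🟦🟦🟩🟩🟩🟫
❓❓❓❓❓❓❓

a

❓❓❓❓❓❓❓
❓⬜⬛🟦🟩⬜🟩
❓🟫🟩🟦⬜⬜🟫
❓🟩⬜🔴⬜⬜🟫
❓🟫🟩⬛🟫⬛⬜
❓🟫🟦🟦🟩🟩🟩
❓❓❓❓❓❓❓

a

❓❓❓❓❓❓❓
❓🟫⬜⬛🟦🟩⬜
❓⬜🟫🟩🟦⬜⬜
❓⬛🟩🔴🟫⬜⬜
❓🟫🟫🟩⬛🟫⬛
❓⬛🟫🟦🟦🟩🟩
❓❓❓❓❓❓❓

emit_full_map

🟫⬜⬛🟦🟩⬜🟩🟩🟩⬜🟩🟫⬜🟫🟩⬜❓❓❓❓
⬜🟫🟩🟦⬜⬜🟫🟫⬜🟩🟦🟩⬜⬛⬜🟩❓❓❓❓
⬛🟩🔴🟫⬜⬜🟫🟩⬜⬜🟩🟩🟫🟩🟩🟩❓❓❓❓
🟫🟫🟩⬛🟫⬛⬜🟩🟦🟩🟫🟩🟦🟫🟫🟩❓❓❓❓
⬛🟫🟦🟦🟩🟩🟩🟫🟩🟩🟩⬜🟩🟫⬜🟩❓❓❓❓
❓❓❓❓❓❓❓❓❓❓❓🟩🟫🟫🟫🟫❓❓❓❓
❓❓❓❓❓❓❓❓❓❓❓🟫🟩🟫🟦🟩❓❓❓❓
❓❓❓❓❓❓❓❓❓❓❓🟩🟫🟫🟫🟦❓❓❓❓
❓❓❓❓❓❓❓❓❓❓❓🟫⬛🟫⬛🟩🟩🟫🟩⬛
❓❓❓❓❓❓❓❓❓❓❓🟫🟫🟩⬛🟩⬛🟩🟩⬛
❓❓❓❓❓❓❓❓❓❓❓⬜⬜🟩🟫🟩🟫⬜🟩🟩
❓❓❓❓❓❓❓❓❓❓❓🟦⬛🟩⬜⬜🟦🟩🟫⬛
❓❓❓❓❓❓❓❓❓❓❓🟫🟫🟩🟦⬛⬜⬜🟩🟩
❓❓❓❓❓❓❓❓❓❓❓❓❓🟩🟦🟩🟫🟫🟫🟩

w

❓❓❓❓❓❓❓
❓⬜🟩🟫🟩🟩❓
❓🟫⬜⬛🟦🟩⬜
❓⬜🟫🔴🟦⬜⬜
❓⬛🟩⬜🟫⬜⬜
❓🟫🟫🟩⬛🟫⬛
❓⬛🟫🟦🟦🟩🟩

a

❓❓❓❓❓❓❓
❓🟩⬜🟩🟫🟩🟩
❓🟩🟫⬜⬛🟦🟩
❓🟫⬜🔴🟩🟦⬜
❓⬜⬛🟩⬜🟫⬜
❓🟩🟫🟫🟩⬛🟫
❓❓⬛🟫🟦🟦🟩

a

❓❓❓❓❓❓❓
❓🟩🟩⬜🟩🟫🟩
❓⬛🟩🟫⬜⬛🟦
❓⬜🟫🔴🟫🟩🟦
❓🟩⬜⬛🟩⬜🟫
❓⬜🟩🟫🟫🟩⬛
❓❓❓⬛🟫🟦🟦

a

❓❓❓❓❓❓❓
❓🟫🟩🟩⬜🟩🟫
❓🟩⬛🟩🟫⬜⬛
❓⬜⬜🔴⬜🟫🟩
❓🟩🟩⬜⬛🟩⬜
❓🟫⬜🟩🟫🟫🟩
❓❓❓❓⬛🟫🟦

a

❓❓❓❓❓❓❓
❓🟦🟫🟩🟩⬜🟩
❓🟩🟩⬛🟩🟫⬜
❓🟫⬜🔴🟫⬜🟫
❓🟩🟩🟩⬜⬛🟩
❓🟩🟫⬜🟩🟫🟫
❓❓❓❓❓⬛🟫

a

❓❓❓❓❓❓❓
❓⬜🟦🟫🟩🟩⬜
❓🟫🟩🟩⬛🟩🟫
❓🟫🟫🔴⬜🟫⬜
❓🟦🟩🟩🟩⬜⬛
❓🟩🟩🟫⬜🟩🟫
❓❓❓❓❓❓⬛

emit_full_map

⬜🟦🟫🟩🟩⬜🟩🟫🟩🟩❓❓❓❓❓❓❓❓❓❓❓❓❓❓❓
🟫🟩🟩⬛🟩🟫⬜⬛🟦🟩⬜🟩🟩🟩⬜🟩🟫⬜🟫🟩⬜❓❓❓❓
🟫🟫🔴⬜🟫⬜🟫🟩🟦⬜⬜🟫🟫⬜🟩🟦🟩⬜⬛⬜🟩❓❓❓❓
🟦🟩🟩🟩⬜⬛🟩⬜🟫⬜⬜🟫🟩⬜⬜🟩🟩🟫🟩🟩🟩❓❓❓❓
🟩🟩🟫⬜🟩🟫🟫🟩⬛🟫⬛⬜🟩🟦🟩🟫🟩🟦🟫🟫🟩❓❓❓❓
❓❓❓❓❓⬛🟫🟦🟦🟩🟩🟩🟫🟩🟩🟩⬜🟩🟫⬜🟩❓❓❓❓
❓❓❓❓❓❓❓❓❓❓❓❓❓❓❓❓🟩🟫🟫🟫🟫❓❓❓❓
❓❓❓❓❓❓❓❓❓❓❓❓❓❓❓❓🟫🟩🟫🟦🟩❓❓❓❓
❓❓❓❓❓❓❓❓❓❓❓❓❓❓❓❓🟩🟫🟫🟫🟦❓❓❓❓
❓❓❓❓❓❓❓❓❓❓❓❓❓❓❓❓🟫⬛🟫⬛🟩🟩🟫🟩⬛
❓❓❓❓❓❓❓❓❓❓❓❓❓❓❓❓🟫🟫🟩⬛🟩⬛🟩🟩⬛
❓❓❓❓❓❓❓❓❓❓❓❓❓❓❓❓⬜⬜🟩🟫🟩🟫⬜🟩🟩
❓❓❓❓❓❓❓❓❓❓❓❓❓❓❓❓🟦⬛🟩⬜⬜🟦🟩🟫⬛
❓❓❓❓❓❓❓❓❓❓❓❓❓❓❓❓🟫🟫🟩🟦⬛⬜⬜🟩🟩
❓❓❓❓❓❓❓❓❓❓❓❓❓❓❓❓❓❓🟩🟦🟩🟫🟫🟫🟩

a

❓❓❓❓❓❓❓
❓🟫⬜🟦🟫🟩🟩
❓🟫🟫🟩🟩⬛🟩
❓🟫🟫🔴⬜⬜🟫
❓🟩🟦🟩🟩🟩⬜
❓🟩🟩🟩🟫⬜🟩
❓❓❓❓❓❓❓

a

❓❓❓❓❓❓❓
❓⬛🟫⬜🟦🟫🟩
❓⬜🟫🟫🟩🟩⬛
❓⬜🟫🔴🟫⬜⬜
❓🟫🟩🟦🟩🟩🟩
❓🟫🟩🟩🟩🟫⬜
❓❓❓❓❓❓❓

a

❓❓❓❓❓❓❓
❓⬜⬛🟫⬜🟦🟫
❓🟦⬜🟫🟫🟩🟩
❓🟩⬜🔴🟫🟫⬜
❓🟫🟫🟩🟦🟩🟩
❓🟩🟫🟩🟩🟩🟫
❓❓❓❓❓❓❓

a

❓❓❓❓❓❓❓
❓🟫⬜⬛🟫⬜🟦
❓🟫🟦⬜🟫🟫🟩
❓🟩🟩🔴🟫🟫🟫
❓🟩🟫🟫🟩🟦🟩
❓🟩🟩🟫🟩🟩🟩
❓❓❓❓❓❓❓

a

❓❓❓❓❓❓❓
❓🟫🟫⬜⬛🟫⬜
❓⬜🟫🟦⬜🟫🟫
❓🟩🟩🔴⬜🟫🟫
❓🟩🟩🟫🟫🟩🟦
❓🟩🟩🟩🟫🟩🟩
❓❓❓❓❓❓❓

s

❓🟫🟫⬜⬛🟫⬜
❓⬜🟫🟦⬜🟫🟫
❓🟩🟩🟩⬜🟫🟫
❓🟩🟩🔴🟫🟩🟦
❓🟩🟩🟩🟫🟩🟩
❓⬜🟩⬜🟩🟩❓
❓❓❓❓❓❓❓

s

❓⬜🟫🟦⬜🟫🟫
❓🟩🟩🟩⬜🟫🟫
❓🟩🟩🟫🟫🟩🟦
❓🟩🟩🔴🟫🟩🟩
❓⬜🟩⬜🟩🟩❓
❓🟩🟦🟦🟩🟦❓
❓❓❓❓❓❓❓

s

❓🟩🟩🟩⬜🟫🟫
❓🟩🟩🟫🟫🟩🟦
❓🟩🟩🟩🟫🟩🟩
❓⬜🟩🔴🟩🟩❓
❓🟩🟦🟦🟩🟦❓
❓⬛🟩🟫🟫⬛❓
❓❓❓❓❓❓❓

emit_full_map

🟫🟫⬜⬛🟫⬜🟦🟫🟩🟩⬜🟩🟫🟩🟩❓❓❓❓❓❓❓❓❓❓❓❓❓❓❓
⬜🟫🟦⬜🟫🟫🟩🟩⬛🟩🟫⬜⬛🟦🟩⬜🟩🟩🟩⬜🟩🟫⬜🟫🟩⬜❓❓❓❓
🟩🟩🟩⬜🟫🟫🟫⬜⬜🟫⬜🟫🟩🟦⬜⬜🟫🟫⬜🟩🟦🟩⬜⬛⬜🟩❓❓❓❓
🟩🟩🟫🟫🟩🟦🟩🟩🟩⬜⬛🟩⬜🟫⬜⬜🟫🟩⬜⬜🟩🟩🟫🟩🟩🟩❓❓❓❓
🟩🟩🟩🟫🟩🟩🟩🟫⬜🟩🟫🟫🟩⬛🟫⬛⬜🟩🟦🟩🟫🟩🟦🟫🟫🟩❓❓❓❓
⬜🟩🔴🟩🟩❓❓❓❓❓⬛🟫🟦🟦🟩🟩🟩🟫🟩🟩🟩⬜🟩🟫⬜🟩❓❓❓❓
🟩🟦🟦🟩🟦❓❓❓❓❓❓❓❓❓❓❓❓❓❓❓❓🟩🟫🟫🟫🟫❓❓❓❓
⬛🟩🟫🟫⬛❓❓❓❓❓❓❓❓❓❓❓❓❓❓❓❓🟫🟩🟫🟦🟩❓❓❓❓
❓❓❓❓❓❓❓❓❓❓❓❓❓❓❓❓❓❓❓❓❓🟩🟫🟫🟫🟦❓❓❓❓
❓❓❓❓❓❓❓❓❓❓❓❓❓❓❓❓❓❓❓❓❓🟫⬛🟫⬛🟩🟩🟫🟩⬛
❓❓❓❓❓❓❓❓❓❓❓❓❓❓❓❓❓❓❓❓❓🟫🟫🟩⬛🟩⬛🟩🟩⬛
❓❓❓❓❓❓❓❓❓❓❓❓❓❓❓❓❓❓❓❓❓⬜⬜🟩🟫🟩🟫⬜🟩🟩
❓❓❓❓❓❓❓❓❓❓❓❓❓❓❓❓❓❓❓❓❓🟦⬛🟩⬜⬜🟦🟩🟫⬛
❓❓❓❓❓❓❓❓❓❓❓❓❓❓❓❓❓❓❓❓❓🟫🟫🟩🟦⬛⬜⬜🟩🟩
❓❓❓❓❓❓❓❓❓❓❓❓❓❓❓❓❓❓❓❓❓❓❓🟩🟦🟩🟫🟫🟫🟩

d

🟩🟩🟩⬜🟫🟫🟫
🟩🟩🟫🟫🟩🟦🟩
🟩🟩🟩🟫🟩🟩🟩
⬜🟩⬜🔴🟩🟩❓
🟩🟦🟦🟩🟦🟫❓
⬛🟩🟫🟫⬛🟫❓
❓❓❓❓❓❓❓

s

🟩🟩🟫🟫🟩🟦🟩
🟩🟩🟩🟫🟩🟩🟩
⬜🟩⬜🟩🟩🟩❓
🟩🟦🟦🔴🟦🟫❓
⬛🟩🟫🟫⬛🟫❓
❓🟫🟫🟦🟩🟫❓
❓❓❓❓❓❓❓

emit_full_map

🟫🟫⬜⬛🟫⬜🟦🟫🟩🟩⬜🟩🟫🟩🟩❓❓❓❓❓❓❓❓❓❓❓❓❓❓❓
⬜🟫🟦⬜🟫🟫🟩🟩⬛🟩🟫⬜⬛🟦🟩⬜🟩🟩🟩⬜🟩🟫⬜🟫🟩⬜❓❓❓❓
🟩🟩🟩⬜🟫🟫🟫⬜⬜🟫⬜🟫🟩🟦⬜⬜🟫🟫⬜🟩🟦🟩⬜⬛⬜🟩❓❓❓❓
🟩🟩🟫🟫🟩🟦🟩🟩🟩⬜⬛🟩⬜🟫⬜⬜🟫🟩⬜⬜🟩🟩🟫🟩🟩🟩❓❓❓❓
🟩🟩🟩🟫🟩🟩🟩🟫⬜🟩🟫🟫🟩⬛🟫⬛⬜🟩🟦🟩🟫🟩🟦🟫🟫🟩❓❓❓❓
⬜🟩⬜🟩🟩🟩❓❓❓❓⬛🟫🟦🟦🟩🟩🟩🟫🟩🟩🟩⬜🟩🟫⬜🟩❓❓❓❓
🟩🟦🟦🔴🟦🟫❓❓❓❓❓❓❓❓❓❓❓❓❓❓❓🟩🟫🟫🟫🟫❓❓❓❓
⬛🟩🟫🟫⬛🟫❓❓❓❓❓❓❓❓❓❓❓❓❓❓❓🟫🟩🟫🟦🟩❓❓❓❓
❓🟫🟫🟦🟩🟫❓❓❓❓❓❓❓❓❓❓❓❓❓❓❓🟩🟫🟫🟫🟦❓❓❓❓
❓❓❓❓❓❓❓❓❓❓❓❓❓❓❓❓❓❓❓❓❓🟫⬛🟫⬛🟩🟩🟫🟩⬛
❓❓❓❓❓❓❓❓❓❓❓❓❓❓❓❓❓❓❓❓❓🟫🟫🟩⬛🟩⬛🟩🟩⬛
❓❓❓❓❓❓❓❓❓❓❓❓❓❓❓❓❓❓❓❓❓⬜⬜🟩🟫🟩🟫⬜🟩🟩
❓❓❓❓❓❓❓❓❓❓❓❓❓❓❓❓❓❓❓❓❓🟦⬛🟩⬜⬜🟦🟩🟫⬛
❓❓❓❓❓❓❓❓❓❓❓❓❓❓❓❓❓❓❓❓❓🟫🟫🟩🟦⬛⬜⬜🟩🟩
❓❓❓❓❓❓❓❓❓❓❓❓❓❓❓❓❓❓❓❓❓❓❓🟩🟦🟩🟫🟫🟫🟩


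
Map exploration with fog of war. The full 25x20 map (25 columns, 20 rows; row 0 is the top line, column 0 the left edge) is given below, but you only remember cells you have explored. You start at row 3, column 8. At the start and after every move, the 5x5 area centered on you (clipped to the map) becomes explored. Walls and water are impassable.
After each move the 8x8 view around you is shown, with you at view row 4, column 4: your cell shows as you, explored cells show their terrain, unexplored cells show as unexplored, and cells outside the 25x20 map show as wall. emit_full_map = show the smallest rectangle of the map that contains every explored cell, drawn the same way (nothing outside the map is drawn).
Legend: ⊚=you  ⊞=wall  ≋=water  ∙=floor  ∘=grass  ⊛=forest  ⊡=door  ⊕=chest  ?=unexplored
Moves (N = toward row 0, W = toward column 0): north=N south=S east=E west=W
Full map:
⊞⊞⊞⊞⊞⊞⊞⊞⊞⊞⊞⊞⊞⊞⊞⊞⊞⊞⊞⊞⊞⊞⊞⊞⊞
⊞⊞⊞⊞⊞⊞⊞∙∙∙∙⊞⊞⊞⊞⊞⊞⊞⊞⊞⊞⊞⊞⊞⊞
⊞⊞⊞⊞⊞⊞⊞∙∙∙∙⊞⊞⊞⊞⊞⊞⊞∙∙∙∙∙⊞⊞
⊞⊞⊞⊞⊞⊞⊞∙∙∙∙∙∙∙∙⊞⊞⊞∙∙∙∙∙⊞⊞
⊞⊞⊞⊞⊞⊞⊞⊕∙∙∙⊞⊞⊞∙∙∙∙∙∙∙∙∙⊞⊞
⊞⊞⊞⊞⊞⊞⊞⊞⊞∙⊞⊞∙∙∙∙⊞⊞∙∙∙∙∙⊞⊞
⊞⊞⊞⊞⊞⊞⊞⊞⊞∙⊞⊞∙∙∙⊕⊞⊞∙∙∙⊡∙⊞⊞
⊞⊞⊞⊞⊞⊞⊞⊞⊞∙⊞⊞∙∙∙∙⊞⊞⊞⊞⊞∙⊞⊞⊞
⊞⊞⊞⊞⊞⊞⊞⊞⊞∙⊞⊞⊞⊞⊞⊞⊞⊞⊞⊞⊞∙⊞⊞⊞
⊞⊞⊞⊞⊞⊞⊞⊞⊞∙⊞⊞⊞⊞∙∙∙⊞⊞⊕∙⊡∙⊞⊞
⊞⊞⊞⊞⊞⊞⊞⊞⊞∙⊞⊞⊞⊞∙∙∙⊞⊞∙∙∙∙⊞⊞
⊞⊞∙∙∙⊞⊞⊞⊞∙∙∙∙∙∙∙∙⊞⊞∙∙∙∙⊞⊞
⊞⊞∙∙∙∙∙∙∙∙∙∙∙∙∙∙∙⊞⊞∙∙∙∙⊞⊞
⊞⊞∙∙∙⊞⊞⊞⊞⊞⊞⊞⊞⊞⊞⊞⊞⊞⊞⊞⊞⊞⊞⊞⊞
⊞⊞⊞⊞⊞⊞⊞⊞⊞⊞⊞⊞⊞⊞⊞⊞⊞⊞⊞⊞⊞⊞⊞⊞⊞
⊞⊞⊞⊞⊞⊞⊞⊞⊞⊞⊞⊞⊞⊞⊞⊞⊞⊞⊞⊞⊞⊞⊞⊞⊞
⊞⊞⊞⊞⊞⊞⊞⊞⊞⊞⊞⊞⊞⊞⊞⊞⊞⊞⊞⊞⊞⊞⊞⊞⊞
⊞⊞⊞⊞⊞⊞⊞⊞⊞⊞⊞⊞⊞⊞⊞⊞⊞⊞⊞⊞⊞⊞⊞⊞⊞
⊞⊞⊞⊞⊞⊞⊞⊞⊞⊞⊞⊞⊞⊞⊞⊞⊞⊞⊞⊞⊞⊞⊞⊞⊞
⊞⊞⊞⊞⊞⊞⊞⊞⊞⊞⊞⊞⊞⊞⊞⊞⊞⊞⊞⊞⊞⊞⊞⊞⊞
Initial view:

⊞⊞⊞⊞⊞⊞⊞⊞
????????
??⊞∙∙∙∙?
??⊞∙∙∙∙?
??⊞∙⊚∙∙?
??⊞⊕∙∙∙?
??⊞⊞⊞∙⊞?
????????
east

⊞⊞⊞⊞⊞⊞⊞⊞
????????
?⊞∙∙∙∙⊞?
?⊞∙∙∙∙⊞?
?⊞∙∙⊚∙∙?
?⊞⊕∙∙∙⊞?
?⊞⊞⊞∙⊞⊞?
????????

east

⊞⊞⊞⊞⊞⊞⊞⊞
????????
⊞∙∙∙∙⊞⊞?
⊞∙∙∙∙⊞⊞?
⊞∙∙∙⊚∙∙?
⊞⊕∙∙∙⊞⊞?
⊞⊞⊞∙⊞⊞∙?
????????

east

⊞⊞⊞⊞⊞⊞⊞⊞
????????
∙∙∙∙⊞⊞⊞?
∙∙∙∙⊞⊞⊞?
∙∙∙∙⊚∙∙?
⊕∙∙∙⊞⊞⊞?
⊞⊞∙⊞⊞∙∙?
????????

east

⊞⊞⊞⊞⊞⊞⊞⊞
????????
∙∙∙⊞⊞⊞⊞?
∙∙∙⊞⊞⊞⊞?
∙∙∙∙⊚∙∙?
∙∙∙⊞⊞⊞∙?
⊞∙⊞⊞∙∙∙?
????????

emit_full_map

⊞∙∙∙∙⊞⊞⊞⊞
⊞∙∙∙∙⊞⊞⊞⊞
⊞∙∙∙∙∙⊚∙∙
⊞⊕∙∙∙⊞⊞⊞∙
⊞⊞⊞∙⊞⊞∙∙∙

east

⊞⊞⊞⊞⊞⊞⊞⊞
????????
∙∙⊞⊞⊞⊞⊞?
∙∙⊞⊞⊞⊞⊞?
∙∙∙∙⊚∙⊞?
∙∙⊞⊞⊞∙∙?
∙⊞⊞∙∙∙∙?
????????

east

⊞⊞⊞⊞⊞⊞⊞⊞
????????
∙⊞⊞⊞⊞⊞⊞?
∙⊞⊞⊞⊞⊞⊞?
∙∙∙∙⊚⊞⊞?
∙⊞⊞⊞∙∙∙?
⊞⊞∙∙∙∙⊞?
????????

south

????????
∙⊞⊞⊞⊞⊞⊞?
∙⊞⊞⊞⊞⊞⊞?
∙∙∙∙∙⊞⊞?
∙⊞⊞⊞⊚∙∙?
⊞⊞∙∙∙∙⊞?
??∙∙∙⊕⊞?
????????

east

????????
⊞⊞⊞⊞⊞⊞??
⊞⊞⊞⊞⊞⊞⊞?
∙∙∙∙⊞⊞⊞?
⊞⊞⊞∙⊚∙∙?
⊞∙∙∙∙⊞⊞?
?∙∙∙⊕⊞⊞?
????????

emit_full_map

⊞∙∙∙∙⊞⊞⊞⊞⊞⊞?
⊞∙∙∙∙⊞⊞⊞⊞⊞⊞⊞
⊞∙∙∙∙∙∙∙∙⊞⊞⊞
⊞⊕∙∙∙⊞⊞⊞∙⊚∙∙
⊞⊞⊞∙⊞⊞∙∙∙∙⊞⊞
??????∙∙∙⊕⊞⊞

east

????????
⊞⊞⊞⊞⊞???
⊞⊞⊞⊞⊞⊞∙?
∙∙∙⊞⊞⊞∙?
⊞⊞∙∙⊚∙∙?
∙∙∙∙⊞⊞∙?
∙∙∙⊕⊞⊞∙?
????????

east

????????
⊞⊞⊞⊞????
⊞⊞⊞⊞⊞∙∙?
∙∙⊞⊞⊞∙∙?
⊞∙∙∙⊚∙∙?
∙∙∙⊞⊞∙∙?
∙∙⊕⊞⊞∙∙?
????????

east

????????
⊞⊞⊞?????
⊞⊞⊞⊞∙∙∙?
∙⊞⊞⊞∙∙∙?
∙∙∙∙⊚∙∙?
∙∙⊞⊞∙∙∙?
∙⊕⊞⊞∙∙∙?
????????

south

⊞⊞⊞?????
⊞⊞⊞⊞∙∙∙?
∙⊞⊞⊞∙∙∙?
∙∙∙∙∙∙∙?
∙∙⊞⊞⊚∙∙?
∙⊕⊞⊞∙∙∙?
??⊞⊞⊞⊞⊞?
????????

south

⊞⊞⊞⊞∙∙∙?
∙⊞⊞⊞∙∙∙?
∙∙∙∙∙∙∙?
∙∙⊞⊞∙∙∙?
∙⊕⊞⊞⊚∙∙?
??⊞⊞⊞⊞⊞?
??⊞⊞⊞⊞⊞?
????????

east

⊞⊞⊞∙∙∙??
⊞⊞⊞∙∙∙??
∙∙∙∙∙∙∙?
∙⊞⊞∙∙∙∙?
⊕⊞⊞∙⊚∙⊡?
?⊞⊞⊞⊞⊞∙?
?⊞⊞⊞⊞⊞∙?
????????

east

⊞⊞∙∙∙???
⊞⊞∙∙∙???
∙∙∙∙∙∙∙?
⊞⊞∙∙∙∙∙?
⊞⊞∙∙⊚⊡∙?
⊞⊞⊞⊞⊞∙⊞?
⊞⊞⊞⊞⊞∙⊞?
????????

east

⊞∙∙∙????
⊞∙∙∙????
∙∙∙∙∙∙⊞?
⊞∙∙∙∙∙⊞?
⊞∙∙∙⊚∙⊞?
⊞⊞⊞⊞∙⊞⊞?
⊞⊞⊞⊞∙⊞⊞?
????????

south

⊞∙∙∙????
∙∙∙∙∙∙⊞?
⊞∙∙∙∙∙⊞?
⊞∙∙∙⊡∙⊞?
⊞⊞⊞⊞⊚⊞⊞?
⊞⊞⊞⊞∙⊞⊞?
??⊕∙⊡∙⊞?
????????

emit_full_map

⊞∙∙∙∙⊞⊞⊞⊞⊞⊞???????
⊞∙∙∙∙⊞⊞⊞⊞⊞⊞⊞∙∙∙???
⊞∙∙∙∙∙∙∙∙⊞⊞⊞∙∙∙???
⊞⊕∙∙∙⊞⊞⊞∙∙∙∙∙∙∙∙∙⊞
⊞⊞⊞∙⊞⊞∙∙∙∙⊞⊞∙∙∙∙∙⊞
??????∙∙∙⊕⊞⊞∙∙∙⊡∙⊞
??????????⊞⊞⊞⊞⊞⊚⊞⊞
??????????⊞⊞⊞⊞⊞∙⊞⊞
?????????????⊕∙⊡∙⊞

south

∙∙∙∙∙∙⊞?
⊞∙∙∙∙∙⊞?
⊞∙∙∙⊡∙⊞?
⊞⊞⊞⊞∙⊞⊞?
⊞⊞⊞⊞⊚⊞⊞?
??⊕∙⊡∙⊞?
??∙∙∙∙⊞?
????????

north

⊞∙∙∙????
∙∙∙∙∙∙⊞?
⊞∙∙∙∙∙⊞?
⊞∙∙∙⊡∙⊞?
⊞⊞⊞⊞⊚⊞⊞?
⊞⊞⊞⊞∙⊞⊞?
??⊕∙⊡∙⊞?
??∙∙∙∙⊞?

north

⊞∙∙∙????
⊞∙∙∙????
∙∙∙∙∙∙⊞?
⊞∙∙∙∙∙⊞?
⊞∙∙∙⊚∙⊞?
⊞⊞⊞⊞∙⊞⊞?
⊞⊞⊞⊞∙⊞⊞?
??⊕∙⊡∙⊞?

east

∙∙∙????⊞
∙∙∙????⊞
∙∙∙∙∙⊞⊞⊞
∙∙∙∙∙⊞⊞⊞
∙∙∙⊡⊚⊞⊞⊞
⊞⊞⊞∙⊞⊞⊞⊞
⊞⊞⊞∙⊞⊞⊞⊞
?⊕∙⊡∙⊞?⊞

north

???????⊞
∙∙∙????⊞
∙∙∙∙∙⊞⊞⊞
∙∙∙∙∙⊞⊞⊞
∙∙∙∙⊚⊞⊞⊞
∙∙∙⊡∙⊞⊞⊞
⊞⊞⊞∙⊞⊞⊞⊞
⊞⊞⊞∙⊞⊞⊞⊞

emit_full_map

⊞∙∙∙∙⊞⊞⊞⊞⊞⊞????????
⊞∙∙∙∙⊞⊞⊞⊞⊞⊞⊞∙∙∙????
⊞∙∙∙∙∙∙∙∙⊞⊞⊞∙∙∙∙∙⊞⊞
⊞⊕∙∙∙⊞⊞⊞∙∙∙∙∙∙∙∙∙⊞⊞
⊞⊞⊞∙⊞⊞∙∙∙∙⊞⊞∙∙∙∙⊚⊞⊞
??????∙∙∙⊕⊞⊞∙∙∙⊡∙⊞⊞
??????????⊞⊞⊞⊞⊞∙⊞⊞⊞
??????????⊞⊞⊞⊞⊞∙⊞⊞⊞
?????????????⊕∙⊡∙⊞?
?????????????∙∙∙∙⊞?

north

???????⊞
???????⊞
∙∙∙∙∙⊞⊞⊞
∙∙∙∙∙⊞⊞⊞
∙∙∙∙⊚⊞⊞⊞
∙∙∙∙∙⊞⊞⊞
∙∙∙⊡∙⊞⊞⊞
⊞⊞⊞∙⊞⊞⊞⊞

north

⊞⊞⊞⊞⊞⊞⊞⊞
???????⊞
??⊞⊞⊞⊞⊞⊞
∙∙∙∙∙⊞⊞⊞
∙∙∙∙⊚⊞⊞⊞
∙∙∙∙∙⊞⊞⊞
∙∙∙∙∙⊞⊞⊞
∙∙∙⊡∙⊞⊞⊞

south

???????⊞
??⊞⊞⊞⊞⊞⊞
∙∙∙∙∙⊞⊞⊞
∙∙∙∙∙⊞⊞⊞
∙∙∙∙⊚⊞⊞⊞
∙∙∙∙∙⊞⊞⊞
∙∙∙⊡∙⊞⊞⊞
⊞⊞⊞∙⊞⊞⊞⊞

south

??⊞⊞⊞⊞⊞⊞
∙∙∙∙∙⊞⊞⊞
∙∙∙∙∙⊞⊞⊞
∙∙∙∙∙⊞⊞⊞
∙∙∙∙⊚⊞⊞⊞
∙∙∙⊡∙⊞⊞⊞
⊞⊞⊞∙⊞⊞⊞⊞
⊞⊞⊞∙⊞⊞⊞⊞

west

???⊞⊞⊞⊞⊞
⊞∙∙∙∙∙⊞⊞
⊞∙∙∙∙∙⊞⊞
∙∙∙∙∙∙⊞⊞
⊞∙∙∙⊚∙⊞⊞
⊞∙∙∙⊡∙⊞⊞
⊞⊞⊞⊞∙⊞⊞⊞
⊞⊞⊞⊞∙⊞⊞⊞

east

??⊞⊞⊞⊞⊞⊞
∙∙∙∙∙⊞⊞⊞
∙∙∙∙∙⊞⊞⊞
∙∙∙∙∙⊞⊞⊞
∙∙∙∙⊚⊞⊞⊞
∙∙∙⊡∙⊞⊞⊞
⊞⊞⊞∙⊞⊞⊞⊞
⊞⊞⊞∙⊞⊞⊞⊞

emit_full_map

⊞∙∙∙∙⊞⊞⊞⊞⊞⊞???⊞⊞⊞⊞⊞
⊞∙∙∙∙⊞⊞⊞⊞⊞⊞⊞∙∙∙∙∙⊞⊞
⊞∙∙∙∙∙∙∙∙⊞⊞⊞∙∙∙∙∙⊞⊞
⊞⊕∙∙∙⊞⊞⊞∙∙∙∙∙∙∙∙∙⊞⊞
⊞⊞⊞∙⊞⊞∙∙∙∙⊞⊞∙∙∙∙⊚⊞⊞
??????∙∙∙⊕⊞⊞∙∙∙⊡∙⊞⊞
??????????⊞⊞⊞⊞⊞∙⊞⊞⊞
??????????⊞⊞⊞⊞⊞∙⊞⊞⊞
?????????????⊕∙⊡∙⊞?
?????????????∙∙∙∙⊞?

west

???⊞⊞⊞⊞⊞
⊞∙∙∙∙∙⊞⊞
⊞∙∙∙∙∙⊞⊞
∙∙∙∙∙∙⊞⊞
⊞∙∙∙⊚∙⊞⊞
⊞∙∙∙⊡∙⊞⊞
⊞⊞⊞⊞∙⊞⊞⊞
⊞⊞⊞⊞∙⊞⊞⊞

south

⊞∙∙∙∙∙⊞⊞
⊞∙∙∙∙∙⊞⊞
∙∙∙∙∙∙⊞⊞
⊞∙∙∙∙∙⊞⊞
⊞∙∙∙⊚∙⊞⊞
⊞⊞⊞⊞∙⊞⊞⊞
⊞⊞⊞⊞∙⊞⊞⊞
??⊕∙⊡∙⊞?


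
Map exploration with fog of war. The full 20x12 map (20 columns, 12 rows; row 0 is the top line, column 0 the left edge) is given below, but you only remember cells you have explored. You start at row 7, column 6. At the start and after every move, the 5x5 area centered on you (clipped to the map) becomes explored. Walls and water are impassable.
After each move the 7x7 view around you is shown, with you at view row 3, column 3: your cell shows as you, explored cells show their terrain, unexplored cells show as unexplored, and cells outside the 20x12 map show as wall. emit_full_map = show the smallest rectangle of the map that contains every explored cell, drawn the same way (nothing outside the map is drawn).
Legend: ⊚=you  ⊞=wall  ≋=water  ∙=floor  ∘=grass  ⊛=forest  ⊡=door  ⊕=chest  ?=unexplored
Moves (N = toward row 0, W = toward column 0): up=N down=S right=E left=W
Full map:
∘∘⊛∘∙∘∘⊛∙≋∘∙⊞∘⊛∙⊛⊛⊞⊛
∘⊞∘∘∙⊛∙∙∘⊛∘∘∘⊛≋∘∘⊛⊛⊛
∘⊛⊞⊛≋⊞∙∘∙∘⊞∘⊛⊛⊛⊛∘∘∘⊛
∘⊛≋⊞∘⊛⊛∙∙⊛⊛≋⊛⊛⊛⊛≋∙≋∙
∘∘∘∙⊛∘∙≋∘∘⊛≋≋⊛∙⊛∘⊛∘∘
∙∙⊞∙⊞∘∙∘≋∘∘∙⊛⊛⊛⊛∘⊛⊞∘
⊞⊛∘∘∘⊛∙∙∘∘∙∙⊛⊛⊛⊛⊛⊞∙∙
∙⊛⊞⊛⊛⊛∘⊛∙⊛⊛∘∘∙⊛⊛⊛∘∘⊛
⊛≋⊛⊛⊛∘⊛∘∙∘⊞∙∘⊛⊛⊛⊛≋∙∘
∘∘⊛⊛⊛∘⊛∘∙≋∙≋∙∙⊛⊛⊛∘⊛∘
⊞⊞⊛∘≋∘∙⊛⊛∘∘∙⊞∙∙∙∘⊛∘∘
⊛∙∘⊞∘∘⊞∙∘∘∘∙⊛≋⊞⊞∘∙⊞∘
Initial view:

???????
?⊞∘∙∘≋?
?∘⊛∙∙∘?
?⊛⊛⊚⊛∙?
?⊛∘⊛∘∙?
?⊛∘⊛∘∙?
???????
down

?⊞∘∙∘≋?
?∘⊛∙∙∘?
?⊛⊛∘⊛∙?
?⊛∘⊚∘∙?
?⊛∘⊛∘∙?
?≋∘∙⊛⊛?
???????

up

???????
?⊞∘∙∘≋?
?∘⊛∙∙∘?
?⊛⊛⊚⊛∙?
?⊛∘⊛∘∙?
?⊛∘⊛∘∙?
?≋∘∙⊛⊛?

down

?⊞∘∙∘≋?
?∘⊛∙∙∘?
?⊛⊛∘⊛∙?
?⊛∘⊚∘∙?
?⊛∘⊛∘∙?
?≋∘∙⊛⊛?
???????

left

??⊞∘∙∘≋
?∘∘⊛∙∙∘
?⊛⊛⊛∘⊛∙
?⊛⊛⊚⊛∘∙
?⊛⊛∘⊛∘∙
?∘≋∘∙⊛⊛
???????

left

???⊞∘∙∘
?∘∘∘⊛∙∙
?⊞⊛⊛⊛∘⊛
?⊛⊛⊚∘⊛∘
?⊛⊛⊛∘⊛∘
?⊛∘≋∘∙⊛
???????

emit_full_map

??⊞∘∙∘≋
∘∘∘⊛∙∙∘
⊞⊛⊛⊛∘⊛∙
⊛⊛⊚∘⊛∘∙
⊛⊛⊛∘⊛∘∙
⊛∘≋∘∙⊛⊛

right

??⊞∘∙∘≋
∘∘∘⊛∙∙∘
⊞⊛⊛⊛∘⊛∙
⊛⊛⊛⊚⊛∘∙
⊛⊛⊛∘⊛∘∙
⊛∘≋∘∙⊛⊛
???????

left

???⊞∘∙∘
?∘∘∘⊛∙∙
?⊞⊛⊛⊛∘⊛
?⊛⊛⊚∘⊛∘
?⊛⊛⊛∘⊛∘
?⊛∘≋∘∙⊛
???????

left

????⊞∘∙
?⊛∘∘∘⊛∙
?⊛⊞⊛⊛⊛∘
?≋⊛⊚⊛∘⊛
?∘⊛⊛⊛∘⊛
?⊞⊛∘≋∘∙
???????

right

???⊞∘∙∘
⊛∘∘∘⊛∙∙
⊛⊞⊛⊛⊛∘⊛
≋⊛⊛⊚∘⊛∘
∘⊛⊛⊛∘⊛∘
⊞⊛∘≋∘∙⊛
???????

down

⊛∘∘∘⊛∙∙
⊛⊞⊛⊛⊛∘⊛
≋⊛⊛⊛∘⊛∘
∘⊛⊛⊚∘⊛∘
⊞⊛∘≋∘∙⊛
?∘⊞∘∘⊞?
⊞⊞⊞⊞⊞⊞⊞

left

?⊛∘∘∘⊛∙
?⊛⊞⊛⊛⊛∘
?≋⊛⊛⊛∘⊛
?∘⊛⊚⊛∘⊛
?⊞⊛∘≋∘∙
?∙∘⊞∘∘⊞
⊞⊞⊞⊞⊞⊞⊞

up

????⊞∘∙
?⊛∘∘∘⊛∙
?⊛⊞⊛⊛⊛∘
?≋⊛⊚⊛∘⊛
?∘⊛⊛⊛∘⊛
?⊞⊛∘≋∘∙
?∙∘⊞∘∘⊞

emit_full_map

???⊞∘∙∘≋
⊛∘∘∘⊛∙∙∘
⊛⊞⊛⊛⊛∘⊛∙
≋⊛⊚⊛∘⊛∘∙
∘⊛⊛⊛∘⊛∘∙
⊞⊛∘≋∘∙⊛⊛
∙∘⊞∘∘⊞??

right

???⊞∘∙∘
⊛∘∘∘⊛∙∙
⊛⊞⊛⊛⊛∘⊛
≋⊛⊛⊚∘⊛∘
∘⊛⊛⊛∘⊛∘
⊞⊛∘≋∘∙⊛
∙∘⊞∘∘⊞?

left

????⊞∘∙
?⊛∘∘∘⊛∙
?⊛⊞⊛⊛⊛∘
?≋⊛⊚⊛∘⊛
?∘⊛⊛⊛∘⊛
?⊞⊛∘≋∘∙
?∙∘⊞∘∘⊞

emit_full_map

???⊞∘∙∘≋
⊛∘∘∘⊛∙∙∘
⊛⊞⊛⊛⊛∘⊛∙
≋⊛⊚⊛∘⊛∘∙
∘⊛⊛⊛∘⊛∘∙
⊞⊛∘≋∘∙⊛⊛
∙∘⊞∘∘⊞??


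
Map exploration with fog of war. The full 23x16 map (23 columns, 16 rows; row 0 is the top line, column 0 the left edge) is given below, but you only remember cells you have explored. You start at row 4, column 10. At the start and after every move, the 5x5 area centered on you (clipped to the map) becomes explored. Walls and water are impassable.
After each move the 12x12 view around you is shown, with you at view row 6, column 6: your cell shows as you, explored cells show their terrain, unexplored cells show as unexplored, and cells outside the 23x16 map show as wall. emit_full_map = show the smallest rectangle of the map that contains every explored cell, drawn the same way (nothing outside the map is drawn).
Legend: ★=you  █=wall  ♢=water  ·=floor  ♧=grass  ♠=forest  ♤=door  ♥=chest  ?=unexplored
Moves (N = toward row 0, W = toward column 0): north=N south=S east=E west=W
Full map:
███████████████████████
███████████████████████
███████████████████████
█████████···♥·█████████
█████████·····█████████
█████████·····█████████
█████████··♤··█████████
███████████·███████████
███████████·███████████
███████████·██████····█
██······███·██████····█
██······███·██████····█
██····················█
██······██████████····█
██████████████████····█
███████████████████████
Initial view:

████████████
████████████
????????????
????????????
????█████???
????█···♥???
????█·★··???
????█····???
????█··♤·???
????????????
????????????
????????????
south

████████████
????????????
????????????
????█████???
????█···♥???
????█····???
????█·★··???
????█··♤·???
????███·█???
????????????
????????????
????????????

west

████████████
????????????
????????????
?????█████??
????██···♥??
????██····??
????██★···??
????██··♤·??
????████·█??
????????????
????????????
????????????

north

████████████
████████████
????????????
????????????
????██████??
????██···♥??
????██★···??
????██····??
????██··♤·??
????████·█??
????????????
????????????

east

████████████
████████████
????????????
????????????
???██████???
???██···♥???
???██·★··???
???██····???
???██··♤·???
???████·█???
????????????
????????????

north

████████████
████████████
████████████
????????????
????█████???
???██████???
???██·★·♥???
???██····???
???██····???
???██··♤·???
???████·█???
????????????

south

████████████
████████████
????????????
????█████???
???██████???
???██···♥???
???██·★··???
???██····???
???██··♤·???
???████·█???
????????????
????????????

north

████████████
████████████
████████████
????????????
????█████???
???██████???
???██·★·♥???
???██····???
???██····???
???██··♤·???
???████·█???
????????????

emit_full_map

?█████
██████
██·★·♥
██····
██····
██··♤·
████·█

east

████████████
████████████
████████████
????????????
???██████???
??███████???
??██··★♥·???
??██·····???
??██·····???
??██··♤·????
??████·█????
????????????

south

████████████
████████████
????????????
???██████???
??███████???
??██···♥·???
??██··★··???
??██·····???
??██··♤··???
??████·█????
????????????
????????????

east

████████████
████████████
????????????
??██████????
?████████???
?██···♥·█???
?██···★·█???
?██·····█???
?██··♤··█???
?████·█?????
????????????
????????????

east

████████████
████████████
????????????
?██████?????
█████████???
██···♥·██???
██····★██???
██·····██???
██··♤··██???
████·█??????
????????????
????????????

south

████████████
????????????
?██████?????
█████████???
██···♥·██???
██·····██???
██····★██???
██··♤··██???
████·████???
????????????
????????????
????????????

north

████████████
████████████
????????????
?██████?????
█████████???
██···♥·██???
██····★██???
██·····██???
██··♤··██???
████·████???
????????????
????????????

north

████████████
████████████
████████████
????????????
?████████???
█████████???
██···♥★██???
██·····██???
██·····██???
██··♤··██???
████·████???
????????????

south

████████████
████████████
????????????
?████████???
█████████???
██···♥·██???
██····★██???
██·····██???
██··♤··██???
████·████???
????????????
????????????

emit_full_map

?████████
█████████
██···♥·██
██····★██
██·····██
██··♤··██
████·████

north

████████████
████████████
████████████
????????????
?████████???
█████████???
██···♥★██???
██·····██???
██·····██???
██··♤··██???
████·████???
????????????

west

████████████
████████████
████████████
????????????
??████████??
?█████████??
?██···★·██??
?██·····██??
?██·····██??
?██··♤··██??
?████·████??
????????????

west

████████████
████████████
████████████
????????????
???████████?
??█████████?
??██··★♥·██?
??██·····██?
??██·····██?
??██··♤··██?
??████·████?
????????????

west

████████████
████████████
████████████
????????????
????████████
???█████████
???██·★·♥·██
???██·····██
???██·····██
???██··♤··██
???████·████
????????????

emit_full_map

?████████
█████████
██·★·♥·██
██·····██
██·····██
██··♤··██
████·████

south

████████████
████████████
????????????
????████████
???█████████
???██···♥·██
???██·★···██
???██·····██
???██··♤··██
???████·████
????????????
????????????

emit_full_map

?████████
█████████
██···♥·██
██·★···██
██·····██
██··♤··██
████·████


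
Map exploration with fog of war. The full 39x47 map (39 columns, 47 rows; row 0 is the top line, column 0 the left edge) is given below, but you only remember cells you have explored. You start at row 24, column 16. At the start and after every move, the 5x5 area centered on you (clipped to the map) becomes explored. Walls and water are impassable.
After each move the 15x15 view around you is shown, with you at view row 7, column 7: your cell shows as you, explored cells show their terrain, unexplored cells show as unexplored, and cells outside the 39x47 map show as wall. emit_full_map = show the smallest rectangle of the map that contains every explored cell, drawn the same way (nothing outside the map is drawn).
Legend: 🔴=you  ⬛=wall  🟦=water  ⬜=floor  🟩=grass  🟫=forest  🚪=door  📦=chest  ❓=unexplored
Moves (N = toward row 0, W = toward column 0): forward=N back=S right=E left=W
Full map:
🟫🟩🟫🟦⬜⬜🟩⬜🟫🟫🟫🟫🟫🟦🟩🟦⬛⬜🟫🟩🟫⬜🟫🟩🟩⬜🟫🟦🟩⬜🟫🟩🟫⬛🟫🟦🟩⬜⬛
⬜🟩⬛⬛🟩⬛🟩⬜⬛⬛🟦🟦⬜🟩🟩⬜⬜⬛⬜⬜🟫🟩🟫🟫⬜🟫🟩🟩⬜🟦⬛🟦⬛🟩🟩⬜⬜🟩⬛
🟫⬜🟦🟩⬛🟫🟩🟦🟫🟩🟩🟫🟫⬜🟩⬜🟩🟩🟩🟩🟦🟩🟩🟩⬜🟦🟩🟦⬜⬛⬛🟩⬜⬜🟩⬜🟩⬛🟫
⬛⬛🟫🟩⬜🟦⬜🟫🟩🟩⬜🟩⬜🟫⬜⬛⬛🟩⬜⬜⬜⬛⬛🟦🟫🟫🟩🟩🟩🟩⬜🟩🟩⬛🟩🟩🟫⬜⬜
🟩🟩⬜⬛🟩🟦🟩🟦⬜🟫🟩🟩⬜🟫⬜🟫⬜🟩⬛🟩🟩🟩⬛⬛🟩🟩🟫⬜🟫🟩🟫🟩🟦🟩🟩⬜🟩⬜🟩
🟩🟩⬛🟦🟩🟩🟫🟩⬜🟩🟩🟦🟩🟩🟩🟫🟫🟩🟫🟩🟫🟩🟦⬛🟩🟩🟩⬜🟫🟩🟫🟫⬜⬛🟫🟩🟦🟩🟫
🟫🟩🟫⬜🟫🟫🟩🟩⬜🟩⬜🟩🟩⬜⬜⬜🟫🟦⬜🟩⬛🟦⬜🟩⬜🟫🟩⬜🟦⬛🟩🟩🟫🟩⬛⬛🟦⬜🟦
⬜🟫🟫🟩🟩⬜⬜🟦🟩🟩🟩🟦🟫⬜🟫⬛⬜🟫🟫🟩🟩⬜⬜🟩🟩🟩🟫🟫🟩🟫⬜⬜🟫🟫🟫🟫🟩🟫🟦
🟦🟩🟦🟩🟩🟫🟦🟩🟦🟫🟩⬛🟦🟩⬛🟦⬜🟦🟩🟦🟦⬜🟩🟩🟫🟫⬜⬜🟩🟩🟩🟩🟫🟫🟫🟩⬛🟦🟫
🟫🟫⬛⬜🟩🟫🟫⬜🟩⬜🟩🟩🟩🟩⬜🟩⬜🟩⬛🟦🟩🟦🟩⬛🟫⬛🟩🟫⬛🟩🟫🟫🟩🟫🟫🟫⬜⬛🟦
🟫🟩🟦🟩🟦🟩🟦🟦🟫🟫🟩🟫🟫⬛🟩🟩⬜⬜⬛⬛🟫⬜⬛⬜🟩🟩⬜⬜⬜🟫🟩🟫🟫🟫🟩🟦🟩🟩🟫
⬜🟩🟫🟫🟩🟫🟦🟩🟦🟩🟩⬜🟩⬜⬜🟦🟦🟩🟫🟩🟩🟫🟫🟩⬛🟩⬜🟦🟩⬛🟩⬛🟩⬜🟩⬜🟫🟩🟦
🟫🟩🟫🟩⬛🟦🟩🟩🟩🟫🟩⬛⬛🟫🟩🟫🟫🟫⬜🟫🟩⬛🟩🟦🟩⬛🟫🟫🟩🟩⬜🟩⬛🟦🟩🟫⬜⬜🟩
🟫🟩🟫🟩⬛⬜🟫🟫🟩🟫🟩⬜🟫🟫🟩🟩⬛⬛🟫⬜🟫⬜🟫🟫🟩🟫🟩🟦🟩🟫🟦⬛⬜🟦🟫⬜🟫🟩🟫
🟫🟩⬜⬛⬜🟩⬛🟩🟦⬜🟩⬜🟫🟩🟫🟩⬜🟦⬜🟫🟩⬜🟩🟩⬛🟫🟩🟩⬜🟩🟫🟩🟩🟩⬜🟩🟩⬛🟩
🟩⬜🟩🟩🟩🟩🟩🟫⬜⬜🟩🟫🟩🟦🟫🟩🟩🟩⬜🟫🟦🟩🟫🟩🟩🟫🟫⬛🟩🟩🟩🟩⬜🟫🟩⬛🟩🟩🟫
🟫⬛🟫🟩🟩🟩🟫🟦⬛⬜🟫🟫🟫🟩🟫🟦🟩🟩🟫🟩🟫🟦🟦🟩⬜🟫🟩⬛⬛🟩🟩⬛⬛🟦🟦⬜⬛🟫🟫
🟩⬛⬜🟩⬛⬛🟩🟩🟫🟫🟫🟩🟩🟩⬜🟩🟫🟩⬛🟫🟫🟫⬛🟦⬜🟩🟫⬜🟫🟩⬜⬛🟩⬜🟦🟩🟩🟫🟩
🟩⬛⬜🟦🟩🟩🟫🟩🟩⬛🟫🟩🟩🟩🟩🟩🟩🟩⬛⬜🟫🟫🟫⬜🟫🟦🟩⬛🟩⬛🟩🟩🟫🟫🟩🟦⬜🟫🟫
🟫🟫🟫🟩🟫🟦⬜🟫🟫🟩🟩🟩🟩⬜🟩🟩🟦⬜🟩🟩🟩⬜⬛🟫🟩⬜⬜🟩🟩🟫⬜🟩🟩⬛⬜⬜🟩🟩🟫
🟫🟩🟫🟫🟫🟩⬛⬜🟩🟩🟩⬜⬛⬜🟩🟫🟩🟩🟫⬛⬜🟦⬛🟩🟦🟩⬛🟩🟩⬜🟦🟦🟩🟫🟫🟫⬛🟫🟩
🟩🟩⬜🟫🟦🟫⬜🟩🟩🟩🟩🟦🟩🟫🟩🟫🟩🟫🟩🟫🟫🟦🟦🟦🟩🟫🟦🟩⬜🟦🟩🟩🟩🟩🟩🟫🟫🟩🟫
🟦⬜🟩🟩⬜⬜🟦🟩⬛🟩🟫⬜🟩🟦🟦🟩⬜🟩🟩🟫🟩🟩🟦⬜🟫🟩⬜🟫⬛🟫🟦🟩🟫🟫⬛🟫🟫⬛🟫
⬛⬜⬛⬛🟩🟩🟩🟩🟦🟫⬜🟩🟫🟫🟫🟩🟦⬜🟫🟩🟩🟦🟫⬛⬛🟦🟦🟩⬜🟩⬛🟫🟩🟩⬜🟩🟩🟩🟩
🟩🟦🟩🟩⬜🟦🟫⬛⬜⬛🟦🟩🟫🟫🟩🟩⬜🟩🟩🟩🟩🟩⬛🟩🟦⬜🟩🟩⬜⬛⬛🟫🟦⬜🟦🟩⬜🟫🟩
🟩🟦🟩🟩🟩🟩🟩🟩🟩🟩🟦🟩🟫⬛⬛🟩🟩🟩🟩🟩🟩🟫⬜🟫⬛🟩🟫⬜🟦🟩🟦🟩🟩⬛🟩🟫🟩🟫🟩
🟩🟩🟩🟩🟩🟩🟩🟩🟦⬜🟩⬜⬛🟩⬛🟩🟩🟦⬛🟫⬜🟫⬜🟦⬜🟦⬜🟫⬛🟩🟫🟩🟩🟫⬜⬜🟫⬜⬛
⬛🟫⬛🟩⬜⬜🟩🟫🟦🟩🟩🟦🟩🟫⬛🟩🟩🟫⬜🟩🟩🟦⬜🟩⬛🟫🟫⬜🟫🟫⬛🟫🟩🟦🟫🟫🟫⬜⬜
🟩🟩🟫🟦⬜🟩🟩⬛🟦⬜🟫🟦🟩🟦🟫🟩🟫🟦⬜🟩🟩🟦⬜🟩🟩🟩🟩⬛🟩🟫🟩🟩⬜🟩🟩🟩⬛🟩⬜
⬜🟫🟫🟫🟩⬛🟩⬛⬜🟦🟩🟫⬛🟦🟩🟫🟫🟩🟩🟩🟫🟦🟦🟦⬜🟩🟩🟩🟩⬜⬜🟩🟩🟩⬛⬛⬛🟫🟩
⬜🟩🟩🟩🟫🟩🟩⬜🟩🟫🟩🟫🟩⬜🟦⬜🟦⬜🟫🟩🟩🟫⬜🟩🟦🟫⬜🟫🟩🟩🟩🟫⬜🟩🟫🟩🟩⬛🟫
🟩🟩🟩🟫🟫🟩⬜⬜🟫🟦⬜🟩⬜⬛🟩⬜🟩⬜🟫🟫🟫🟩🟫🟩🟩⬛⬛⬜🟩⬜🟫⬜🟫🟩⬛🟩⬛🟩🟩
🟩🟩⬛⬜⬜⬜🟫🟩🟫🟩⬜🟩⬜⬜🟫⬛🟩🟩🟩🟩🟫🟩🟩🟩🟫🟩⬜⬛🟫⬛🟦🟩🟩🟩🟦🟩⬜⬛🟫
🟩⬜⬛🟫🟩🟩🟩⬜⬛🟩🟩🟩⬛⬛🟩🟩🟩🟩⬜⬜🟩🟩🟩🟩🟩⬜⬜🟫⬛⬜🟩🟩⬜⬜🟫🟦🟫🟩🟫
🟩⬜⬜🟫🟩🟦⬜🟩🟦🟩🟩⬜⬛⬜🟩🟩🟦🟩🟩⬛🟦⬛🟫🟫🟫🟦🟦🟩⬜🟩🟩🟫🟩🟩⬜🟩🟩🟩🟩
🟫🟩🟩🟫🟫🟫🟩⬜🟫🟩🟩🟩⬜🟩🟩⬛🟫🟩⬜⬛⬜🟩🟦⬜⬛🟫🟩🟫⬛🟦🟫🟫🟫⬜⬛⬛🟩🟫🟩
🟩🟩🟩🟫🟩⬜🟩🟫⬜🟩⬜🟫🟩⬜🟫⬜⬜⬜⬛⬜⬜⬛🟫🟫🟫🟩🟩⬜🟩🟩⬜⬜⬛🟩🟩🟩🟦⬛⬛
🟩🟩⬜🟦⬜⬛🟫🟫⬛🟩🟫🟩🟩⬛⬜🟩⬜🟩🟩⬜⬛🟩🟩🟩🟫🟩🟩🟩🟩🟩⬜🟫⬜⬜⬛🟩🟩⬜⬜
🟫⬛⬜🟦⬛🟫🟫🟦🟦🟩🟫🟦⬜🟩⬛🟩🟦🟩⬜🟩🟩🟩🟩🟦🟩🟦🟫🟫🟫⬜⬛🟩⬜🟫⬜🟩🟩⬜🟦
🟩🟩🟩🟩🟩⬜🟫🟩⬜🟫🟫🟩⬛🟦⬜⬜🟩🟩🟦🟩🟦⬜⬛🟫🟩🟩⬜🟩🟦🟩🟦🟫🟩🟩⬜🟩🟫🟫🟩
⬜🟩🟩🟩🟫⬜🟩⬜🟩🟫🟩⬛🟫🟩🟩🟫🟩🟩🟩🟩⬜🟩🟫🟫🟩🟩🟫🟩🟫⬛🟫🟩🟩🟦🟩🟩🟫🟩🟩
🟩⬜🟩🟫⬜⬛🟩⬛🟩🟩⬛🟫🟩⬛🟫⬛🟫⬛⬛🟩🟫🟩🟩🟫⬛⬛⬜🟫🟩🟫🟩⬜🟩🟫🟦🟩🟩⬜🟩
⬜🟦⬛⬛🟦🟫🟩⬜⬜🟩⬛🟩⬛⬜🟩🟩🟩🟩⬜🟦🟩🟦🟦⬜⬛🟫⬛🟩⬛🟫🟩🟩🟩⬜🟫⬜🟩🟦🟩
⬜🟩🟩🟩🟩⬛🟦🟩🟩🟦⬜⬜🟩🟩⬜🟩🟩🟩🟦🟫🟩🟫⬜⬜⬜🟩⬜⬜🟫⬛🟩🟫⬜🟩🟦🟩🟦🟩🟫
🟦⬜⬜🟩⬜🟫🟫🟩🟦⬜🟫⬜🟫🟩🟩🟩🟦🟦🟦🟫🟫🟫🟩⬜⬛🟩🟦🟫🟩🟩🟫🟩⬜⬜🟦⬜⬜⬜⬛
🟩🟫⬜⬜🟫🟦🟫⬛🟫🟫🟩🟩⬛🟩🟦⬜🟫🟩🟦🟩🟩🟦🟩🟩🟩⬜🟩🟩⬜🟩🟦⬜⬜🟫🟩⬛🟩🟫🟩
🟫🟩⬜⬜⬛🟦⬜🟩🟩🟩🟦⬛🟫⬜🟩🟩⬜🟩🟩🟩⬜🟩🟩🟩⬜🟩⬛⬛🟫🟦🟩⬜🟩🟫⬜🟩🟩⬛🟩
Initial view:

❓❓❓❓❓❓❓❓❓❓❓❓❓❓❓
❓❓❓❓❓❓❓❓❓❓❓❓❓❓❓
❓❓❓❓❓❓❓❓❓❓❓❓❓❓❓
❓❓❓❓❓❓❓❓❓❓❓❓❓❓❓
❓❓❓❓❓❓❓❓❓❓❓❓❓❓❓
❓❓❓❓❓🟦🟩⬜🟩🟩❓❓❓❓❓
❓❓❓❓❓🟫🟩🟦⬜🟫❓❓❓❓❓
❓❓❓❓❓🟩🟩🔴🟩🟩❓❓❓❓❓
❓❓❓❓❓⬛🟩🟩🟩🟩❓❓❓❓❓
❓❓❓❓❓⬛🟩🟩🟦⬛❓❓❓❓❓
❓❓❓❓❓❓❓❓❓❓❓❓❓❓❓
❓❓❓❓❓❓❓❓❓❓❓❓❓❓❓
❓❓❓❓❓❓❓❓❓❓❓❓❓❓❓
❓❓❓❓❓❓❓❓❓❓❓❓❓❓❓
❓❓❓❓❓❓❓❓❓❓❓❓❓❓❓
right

❓❓❓❓❓❓❓❓❓❓❓❓❓❓❓
❓❓❓❓❓❓❓❓❓❓❓❓❓❓❓
❓❓❓❓❓❓❓❓❓❓❓❓❓❓❓
❓❓❓❓❓❓❓❓❓❓❓❓❓❓❓
❓❓❓❓❓❓❓❓❓❓❓❓❓❓❓
❓❓❓❓🟦🟩⬜🟩🟩🟫❓❓❓❓❓
❓❓❓❓🟫🟩🟦⬜🟫🟩❓❓❓❓❓
❓❓❓❓🟩🟩⬜🔴🟩🟩❓❓❓❓❓
❓❓❓❓⬛🟩🟩🟩🟩🟩❓❓❓❓❓
❓❓❓❓⬛🟩🟩🟦⬛🟫❓❓❓❓❓
❓❓❓❓❓❓❓❓❓❓❓❓❓❓❓
❓❓❓❓❓❓❓❓❓❓❓❓❓❓❓
❓❓❓❓❓❓❓❓❓❓❓❓❓❓❓
❓❓❓❓❓❓❓❓❓❓❓❓❓❓❓
❓❓❓❓❓❓❓❓❓❓❓❓❓❓❓

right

❓❓❓❓❓❓❓❓❓❓❓❓❓❓❓
❓❓❓❓❓❓❓❓❓❓❓❓❓❓❓
❓❓❓❓❓❓❓❓❓❓❓❓❓❓❓
❓❓❓❓❓❓❓❓❓❓❓❓❓❓❓
❓❓❓❓❓❓❓❓❓❓❓❓❓❓❓
❓❓❓🟦🟩⬜🟩🟩🟫🟩❓❓❓❓❓
❓❓❓🟫🟩🟦⬜🟫🟩🟩❓❓❓❓❓
❓❓❓🟩🟩⬜🟩🔴🟩🟩❓❓❓❓❓
❓❓❓⬛🟩🟩🟩🟩🟩🟩❓❓❓❓❓
❓❓❓⬛🟩🟩🟦⬛🟫⬜❓❓❓❓❓
❓❓❓❓❓❓❓❓❓❓❓❓❓❓❓
❓❓❓❓❓❓❓❓❓❓❓❓❓❓❓
❓❓❓❓❓❓❓❓❓❓❓❓❓❓❓
❓❓❓❓❓❓❓❓❓❓❓❓❓❓❓
❓❓❓❓❓❓❓❓❓❓❓❓❓❓❓

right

❓❓❓❓❓❓❓❓❓❓❓❓❓❓❓
❓❓❓❓❓❓❓❓❓❓❓❓❓❓❓
❓❓❓❓❓❓❓❓❓❓❓❓❓❓❓
❓❓❓❓❓❓❓❓❓❓❓❓❓❓❓
❓❓❓❓❓❓❓❓❓❓❓❓❓❓❓
❓❓🟦🟩⬜🟩🟩🟫🟩🟩❓❓❓❓❓
❓❓🟫🟩🟦⬜🟫🟩🟩🟦❓❓❓❓❓
❓❓🟩🟩⬜🟩🟩🔴🟩🟩❓❓❓❓❓
❓❓⬛🟩🟩🟩🟩🟩🟩🟫❓❓❓❓❓
❓❓⬛🟩🟩🟦⬛🟫⬜🟫❓❓❓❓❓
❓❓❓❓❓❓❓❓❓❓❓❓❓❓❓
❓❓❓❓❓❓❓❓❓❓❓❓❓❓❓
❓❓❓❓❓❓❓❓❓❓❓❓❓❓❓
❓❓❓❓❓❓❓❓❓❓❓❓❓❓❓
❓❓❓❓❓❓❓❓❓❓❓❓❓❓❓

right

❓❓❓❓❓❓❓❓❓❓❓❓❓❓❓
❓❓❓❓❓❓❓❓❓❓❓❓❓❓❓
❓❓❓❓❓❓❓❓❓❓❓❓❓❓❓
❓❓❓❓❓❓❓❓❓❓❓❓❓❓❓
❓❓❓❓❓❓❓❓❓❓❓❓❓❓❓
❓🟦🟩⬜🟩🟩🟫🟩🟩🟦❓❓❓❓❓
❓🟫🟩🟦⬜🟫🟩🟩🟦🟫❓❓❓❓❓
❓🟩🟩⬜🟩🟩🟩🔴🟩⬛❓❓❓❓❓
❓⬛🟩🟩🟩🟩🟩🟩🟫⬜❓❓❓❓❓
❓⬛🟩🟩🟦⬛🟫⬜🟫⬜❓❓❓❓❓
❓❓❓❓❓❓❓❓❓❓❓❓❓❓❓
❓❓❓❓❓❓❓❓❓❓❓❓❓❓❓
❓❓❓❓❓❓❓❓❓❓❓❓❓❓❓
❓❓❓❓❓❓❓❓❓❓❓❓❓❓❓
❓❓❓❓❓❓❓❓❓❓❓❓❓❓❓

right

❓❓❓❓❓❓❓❓❓❓❓❓❓❓❓
❓❓❓❓❓❓❓❓❓❓❓❓❓❓❓
❓❓❓❓❓❓❓❓❓❓❓❓❓❓❓
❓❓❓❓❓❓❓❓❓❓❓❓❓❓❓
❓❓❓❓❓❓❓❓❓❓❓❓❓❓❓
🟦🟩⬜🟩🟩🟫🟩🟩🟦⬜❓❓❓❓❓
🟫🟩🟦⬜🟫🟩🟩🟦🟫⬛❓❓❓❓❓
🟩🟩⬜🟩🟩🟩🟩🔴⬛🟩❓❓❓❓❓
⬛🟩🟩🟩🟩🟩🟩🟫⬜🟫❓❓❓❓❓
⬛🟩🟩🟦⬛🟫⬜🟫⬜🟦❓❓❓❓❓
❓❓❓❓❓❓❓❓❓❓❓❓❓❓❓
❓❓❓❓❓❓❓❓❓❓❓❓❓❓❓
❓❓❓❓❓❓❓❓❓❓❓❓❓❓❓
❓❓❓❓❓❓❓❓❓❓❓❓❓❓❓
❓❓❓❓❓❓❓❓❓❓❓❓❓❓❓

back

❓❓❓❓❓❓❓❓❓❓❓❓❓❓❓
❓❓❓❓❓❓❓❓❓❓❓❓❓❓❓
❓❓❓❓❓❓❓❓❓❓❓❓❓❓❓
❓❓❓❓❓❓❓❓❓❓❓❓❓❓❓
🟦🟩⬜🟩🟩🟫🟩🟩🟦⬜❓❓❓❓❓
🟫🟩🟦⬜🟫🟩🟩🟦🟫⬛❓❓❓❓❓
🟩🟩⬜🟩🟩🟩🟩🟩⬛🟩❓❓❓❓❓
⬛🟩🟩🟩🟩🟩🟩🔴⬜🟫❓❓❓❓❓
⬛🟩🟩🟦⬛🟫⬜🟫⬜🟦❓❓❓❓❓
❓❓❓❓❓🟩🟩🟦⬜🟩❓❓❓❓❓
❓❓❓❓❓❓❓❓❓❓❓❓❓❓❓
❓❓❓❓❓❓❓❓❓❓❓❓❓❓❓
❓❓❓❓❓❓❓❓❓❓❓❓❓❓❓
❓❓❓❓❓❓❓❓❓❓❓❓❓❓❓
❓❓❓❓❓❓❓❓❓❓❓❓❓❓❓

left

❓❓❓❓❓❓❓❓❓❓❓❓❓❓❓
❓❓❓❓❓❓❓❓❓❓❓❓❓❓❓
❓❓❓❓❓❓❓❓❓❓❓❓❓❓❓
❓❓❓❓❓❓❓❓❓❓❓❓❓❓❓
❓🟦🟩⬜🟩🟩🟫🟩🟩🟦⬜❓❓❓❓
❓🟫🟩🟦⬜🟫🟩🟩🟦🟫⬛❓❓❓❓
❓🟩🟩⬜🟩🟩🟩🟩🟩⬛🟩❓❓❓❓
❓⬛🟩🟩🟩🟩🟩🔴🟫⬜🟫❓❓❓❓
❓⬛🟩🟩🟦⬛🟫⬜🟫⬜🟦❓❓❓❓
❓❓❓❓❓⬜🟩🟩🟦⬜🟩❓❓❓❓
❓❓❓❓❓❓❓❓❓❓❓❓❓❓❓
❓❓❓❓❓❓❓❓❓❓❓❓❓❓❓
❓❓❓❓❓❓❓❓❓❓❓❓❓❓❓
❓❓❓❓❓❓❓❓❓❓❓❓❓❓❓
❓❓❓❓❓❓❓❓❓❓❓❓❓❓❓

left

❓❓❓❓❓❓❓❓❓❓❓❓❓❓❓
❓❓❓❓❓❓❓❓❓❓❓❓❓❓❓
❓❓❓❓❓❓❓❓❓❓❓❓❓❓❓
❓❓❓❓❓❓❓❓❓❓❓❓❓❓❓
❓❓🟦🟩⬜🟩🟩🟫🟩🟩🟦⬜❓❓❓
❓❓🟫🟩🟦⬜🟫🟩🟩🟦🟫⬛❓❓❓
❓❓🟩🟩⬜🟩🟩🟩🟩🟩⬛🟩❓❓❓
❓❓⬛🟩🟩🟩🟩🔴🟩🟫⬜🟫❓❓❓
❓❓⬛🟩🟩🟦⬛🟫⬜🟫⬜🟦❓❓❓
❓❓❓❓❓🟫⬜🟩🟩🟦⬜🟩❓❓❓
❓❓❓❓❓❓❓❓❓❓❓❓❓❓❓
❓❓❓❓❓❓❓❓❓❓❓❓❓❓❓
❓❓❓❓❓❓❓❓❓❓❓❓❓❓❓
❓❓❓❓❓❓❓❓❓❓❓❓❓❓❓
❓❓❓❓❓❓❓❓❓❓❓❓❓❓❓

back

❓❓❓❓❓❓❓❓❓❓❓❓❓❓❓
❓❓❓❓❓❓❓❓❓❓❓❓❓❓❓
❓❓❓❓❓❓❓❓❓❓❓❓❓❓❓
❓❓🟦🟩⬜🟩🟩🟫🟩🟩🟦⬜❓❓❓
❓❓🟫🟩🟦⬜🟫🟩🟩🟦🟫⬛❓❓❓
❓❓🟩🟩⬜🟩🟩🟩🟩🟩⬛🟩❓❓❓
❓❓⬛🟩🟩🟩🟩🟩🟩🟫⬜🟫❓❓❓
❓❓⬛🟩🟩🟦⬛🔴⬜🟫⬜🟦❓❓❓
❓❓❓❓❓🟫⬜🟩🟩🟦⬜🟩❓❓❓
❓❓❓❓❓🟦⬜🟩🟩🟦❓❓❓❓❓
❓❓❓❓❓❓❓❓❓❓❓❓❓❓❓
❓❓❓❓❓❓❓❓❓❓❓❓❓❓❓
❓❓❓❓❓❓❓❓❓❓❓❓❓❓❓
❓❓❓❓❓❓❓❓❓❓❓❓❓❓❓
❓❓❓❓❓❓❓❓❓❓❓❓❓❓❓

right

❓❓❓❓❓❓❓❓❓❓❓❓❓❓❓
❓❓❓❓❓❓❓❓❓❓❓❓❓❓❓
❓❓❓❓❓❓❓❓❓❓❓❓❓❓❓
❓🟦🟩⬜🟩🟩🟫🟩🟩🟦⬜❓❓❓❓
❓🟫🟩🟦⬜🟫🟩🟩🟦🟫⬛❓❓❓❓
❓🟩🟩⬜🟩🟩🟩🟩🟩⬛🟩❓❓❓❓
❓⬛🟩🟩🟩🟩🟩🟩🟫⬜🟫❓❓❓❓
❓⬛🟩🟩🟦⬛🟫🔴🟫⬜🟦❓❓❓❓
❓❓❓❓🟫⬜🟩🟩🟦⬜🟩❓❓❓❓
❓❓❓❓🟦⬜🟩🟩🟦⬜❓❓❓❓❓
❓❓❓❓❓❓❓❓❓❓❓❓❓❓❓
❓❓❓❓❓❓❓❓❓❓❓❓❓❓❓
❓❓❓❓❓❓❓❓❓❓❓❓❓❓❓
❓❓❓❓❓❓❓❓❓❓❓❓❓❓❓
❓❓❓❓❓❓❓❓❓❓❓❓❓❓❓

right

❓❓❓❓❓❓❓❓❓❓❓❓❓❓❓
❓❓❓❓❓❓❓❓❓❓❓❓❓❓❓
❓❓❓❓❓❓❓❓❓❓❓❓❓❓❓
🟦🟩⬜🟩🟩🟫🟩🟩🟦⬜❓❓❓❓❓
🟫🟩🟦⬜🟫🟩🟩🟦🟫⬛❓❓❓❓❓
🟩🟩⬜🟩🟩🟩🟩🟩⬛🟩❓❓❓❓❓
⬛🟩🟩🟩🟩🟩🟩🟫⬜🟫❓❓❓❓❓
⬛🟩🟩🟦⬛🟫⬜🔴⬜🟦❓❓❓❓❓
❓❓❓🟫⬜🟩🟩🟦⬜🟩❓❓❓❓❓
❓❓❓🟦⬜🟩🟩🟦⬜🟩❓❓❓❓❓
❓❓❓❓❓❓❓❓❓❓❓❓❓❓❓
❓❓❓❓❓❓❓❓❓❓❓❓❓❓❓
❓❓❓❓❓❓❓❓❓❓❓❓❓❓❓
❓❓❓❓❓❓❓❓❓❓❓❓❓❓❓
❓❓❓❓❓❓❓❓❓❓❓❓❓❓❓

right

❓❓❓❓❓❓❓❓❓❓❓❓❓❓❓
❓❓❓❓❓❓❓❓❓❓❓❓❓❓❓
❓❓❓❓❓❓❓❓❓❓❓❓❓❓❓
🟩⬜🟩🟩🟫🟩🟩🟦⬜❓❓❓❓❓❓
🟩🟦⬜🟫🟩🟩🟦🟫⬛❓❓❓❓❓❓
🟩⬜🟩🟩🟩🟩🟩⬛🟩🟦❓❓❓❓❓
🟩🟩🟩🟩🟩🟩🟫⬜🟫⬛❓❓❓❓❓
🟩🟩🟦⬛🟫⬜🟫🔴🟦⬜❓❓❓❓❓
❓❓🟫⬜🟩🟩🟦⬜🟩⬛❓❓❓❓❓
❓❓🟦⬜🟩🟩🟦⬜🟩🟩❓❓❓❓❓
❓❓❓❓❓❓❓❓❓❓❓❓❓❓❓
❓❓❓❓❓❓❓❓❓❓❓❓❓❓❓
❓❓❓❓❓❓❓❓❓❓❓❓❓❓❓
❓❓❓❓❓❓❓❓❓❓❓❓❓❓❓
❓❓❓❓❓❓❓❓❓❓❓❓❓❓❓

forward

❓❓❓❓❓❓❓❓❓❓❓❓❓❓❓
❓❓❓❓❓❓❓❓❓❓❓❓❓❓❓
❓❓❓❓❓❓❓❓❓❓❓❓❓❓❓
❓❓❓❓❓❓❓❓❓❓❓❓❓❓❓
🟩⬜🟩🟩🟫🟩🟩🟦⬜❓❓❓❓❓❓
🟩🟦⬜🟫🟩🟩🟦🟫⬛⬛❓❓❓❓❓
🟩⬜🟩🟩🟩🟩🟩⬛🟩🟦❓❓❓❓❓
🟩🟩🟩🟩🟩🟩🟫🔴🟫⬛❓❓❓❓❓
🟩🟩🟦⬛🟫⬜🟫⬜🟦⬜❓❓❓❓❓
❓❓🟫⬜🟩🟩🟦⬜🟩⬛❓❓❓❓❓
❓❓🟦⬜🟩🟩🟦⬜🟩🟩❓❓❓❓❓
❓❓❓❓❓❓❓❓❓❓❓❓❓❓❓
❓❓❓❓❓❓❓❓❓❓❓❓❓❓❓
❓❓❓❓❓❓❓❓❓❓❓❓❓❓❓
❓❓❓❓❓❓❓❓❓❓❓❓❓❓❓

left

❓❓❓❓❓❓❓❓❓❓❓❓❓❓❓
❓❓❓❓❓❓❓❓❓❓❓❓❓❓❓
❓❓❓❓❓❓❓❓❓❓❓❓❓❓❓
❓❓❓❓❓❓❓❓❓❓❓❓❓❓❓
🟦🟩⬜🟩🟩🟫🟩🟩🟦⬜❓❓❓❓❓
🟫🟩🟦⬜🟫🟩🟩🟦🟫⬛⬛❓❓❓❓
🟩🟩⬜🟩🟩🟩🟩🟩⬛🟩🟦❓❓❓❓
⬛🟩🟩🟩🟩🟩🟩🔴⬜🟫⬛❓❓❓❓
⬛🟩🟩🟦⬛🟫⬜🟫⬜🟦⬜❓❓❓❓
❓❓❓🟫⬜🟩🟩🟦⬜🟩⬛❓❓❓❓
❓❓❓🟦⬜🟩🟩🟦⬜🟩🟩❓❓❓❓
❓❓❓❓❓❓❓❓❓❓❓❓❓❓❓
❓❓❓❓❓❓❓❓❓❓❓❓❓❓❓
❓❓❓❓❓❓❓❓❓❓❓❓❓❓❓
❓❓❓❓❓❓❓❓❓❓❓❓❓❓❓

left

❓❓❓❓❓❓❓❓❓❓❓❓❓❓❓
❓❓❓❓❓❓❓❓❓❓❓❓❓❓❓
❓❓❓❓❓❓❓❓❓❓❓❓❓❓❓
❓❓❓❓❓❓❓❓❓❓❓❓❓❓❓
❓🟦🟩⬜🟩🟩🟫🟩🟩🟦⬜❓❓❓❓
❓🟫🟩🟦⬜🟫🟩🟩🟦🟫⬛⬛❓❓❓
❓🟩🟩⬜🟩🟩🟩🟩🟩⬛🟩🟦❓❓❓
❓⬛🟩🟩🟩🟩🟩🔴🟫⬜🟫⬛❓❓❓
❓⬛🟩🟩🟦⬛🟫⬜🟫⬜🟦⬜❓❓❓
❓❓❓❓🟫⬜🟩🟩🟦⬜🟩⬛❓❓❓
❓❓❓❓🟦⬜🟩🟩🟦⬜🟩🟩❓❓❓
❓❓❓❓❓❓❓❓❓❓❓❓❓❓❓
❓❓❓❓❓❓❓❓❓❓❓❓❓❓❓
❓❓❓❓❓❓❓❓❓❓❓❓❓❓❓
❓❓❓❓❓❓❓❓❓❓❓❓❓❓❓

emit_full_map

🟦🟩⬜🟩🟩🟫🟩🟩🟦⬜❓
🟫🟩🟦⬜🟫🟩🟩🟦🟫⬛⬛
🟩🟩⬜🟩🟩🟩🟩🟩⬛🟩🟦
⬛🟩🟩🟩🟩🟩🔴🟫⬜🟫⬛
⬛🟩🟩🟦⬛🟫⬜🟫⬜🟦⬜
❓❓❓🟫⬜🟩🟩🟦⬜🟩⬛
❓❓❓🟦⬜🟩🟩🟦⬜🟩🟩
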